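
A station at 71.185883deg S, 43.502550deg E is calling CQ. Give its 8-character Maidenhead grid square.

Add 180° to longitude and 90° to latitude: 223.50255, 18.81412.
Field: lon ⌊223.50255/20⌋ = 11 → L; lat ⌊18.81412/10⌋ = 1 → B.
Square: lon ⌊3.50255/2⌋ = 1; lat ⌊8.81412/1⌋ = 8.
Subsquare: lon ⌊1.50255/0.0833333⌋ = 18 → s; lat ⌊0.81412/0.0416667⌋ = 19 → t.
Extended square: lon ⌊0.00255/0.00833333⌋ = 0; lat ⌊0.02245/0.00416667⌋ = 5.

LB18st05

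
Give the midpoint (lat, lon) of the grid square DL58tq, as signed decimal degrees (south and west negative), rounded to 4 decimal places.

28.6875, -108.3750

Field D=3, L=11: +3·20° lon, +11·10° lat → SW at lon -120°, lat 20°.
Square 5, 8: +5·2° lon, +8·1° lat → SW at lon -110°, lat 28°.
Subsquare t=19, q=16: +19·0.0833333° lon, +16·0.0416667° lat → SW at lon -108.417°, lat 28.6667°.
Cell spans 0.0833333° lon × 0.0416667° lat. Centre is SW corner plus half of each.
latitude 28.6875, longitude -108.3750.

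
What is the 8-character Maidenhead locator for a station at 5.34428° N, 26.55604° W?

HJ65ri32

Add 180° to longitude and 90° to latitude: 153.44396, 95.34428.
Field (20°×10°, letters A–R): lon ⌊153.44396/20⌋ = 7 → H; lat ⌊95.34428/10⌋ = 9 → J.
Square (2°×1°, digits 0–9): lon ⌊13.44396/2⌋ = 6; lat ⌊5.34428/1⌋ = 5.
Subsquare (5′×2.5′, letters a–x): lon ⌊1.44396/0.0833333⌋ = 17 → r; lat ⌊0.34428/0.0416667⌋ = 8 → i.
Extended square (30″×15″, digits 0–9): lon ⌊0.02729/0.00833333⌋ = 3; lat ⌊0.01095/0.00416667⌋ = 2.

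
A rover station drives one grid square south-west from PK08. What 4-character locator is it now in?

OK97

Longitude square 0; −1 → -1, wraps to 9, carry into field.
Longitude field P = 15; −1 → 14 = O.
Latitude square 8; −1 → 7.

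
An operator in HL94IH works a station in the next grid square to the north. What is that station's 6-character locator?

HL94ii

Latitude subsquare h = 7; +1 → 8 = i.
The longitude characters are unchanged.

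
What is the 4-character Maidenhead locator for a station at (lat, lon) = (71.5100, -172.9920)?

AQ31

Shift to the Maidenhead origin (180°W, 90°S): lon 7.01, lat 161.51.
Field: 7.01/20 → 0 → A, 161.51/10 → 16 → Q; chars AQ.
Square: 7.01/2 → 3, 1.51/1 → 1; chars 31.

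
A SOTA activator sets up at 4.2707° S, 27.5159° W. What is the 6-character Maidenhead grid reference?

Add 180° to longitude and 90° to latitude: 152.4841, 85.7293.
Field (20°×10°, letters A–R): lon ⌊152.4841/20⌋ = 7 → H; lat ⌊85.7293/10⌋ = 8 → I.
Square (2°×1°, digits 0–9): lon ⌊12.4841/2⌋ = 6; lat ⌊5.7293/1⌋ = 5.
Subsquare (5′×2.5′, letters a–x): lon ⌊0.4841/0.0833333⌋ = 5 → f; lat ⌊0.7293/0.0416667⌋ = 17 → r.

HI65fr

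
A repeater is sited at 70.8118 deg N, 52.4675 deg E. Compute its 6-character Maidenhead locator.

Offset from 180°W / 90°S: lon 232.4675°, lat 160.8118°.
Field (20°×10°, letters A–R): lon ⌊232.4675/20⌋ = 11 → L; lat ⌊160.8118/10⌋ = 16 → Q.
Square (2°×1°, digits 0–9): lon ⌊12.4675/2⌋ = 6; lat ⌊0.8118/1⌋ = 0.
Subsquare (5′×2.5′, letters a–x): lon ⌊0.4675/0.0833333⌋ = 5 → f; lat ⌊0.8118/0.0416667⌋ = 19 → t.

LQ60ft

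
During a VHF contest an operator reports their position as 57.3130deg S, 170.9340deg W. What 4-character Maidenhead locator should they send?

AD42

Shift to the Maidenhead origin (180°W, 90°S): lon 9.07, lat 32.69.
Field: 9.07/20 → 0 → A, 32.69/10 → 3 → D; chars AD.
Square: 9.07/2 → 4, 2.69/1 → 2; chars 42.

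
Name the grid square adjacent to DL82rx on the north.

Latitude subsquare x = 23; +1 → 24, wraps to 0 = a, carry into square.
Latitude square 2; +1 → 3.
The longitude characters are unchanged.

DL83ra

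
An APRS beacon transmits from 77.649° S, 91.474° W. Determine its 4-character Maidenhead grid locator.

Add 180° to longitude and 90° to latitude: 88.53, 12.35.
Field: 88.53/20 → 4 → E, 12.35/10 → 1 → B; chars EB.
Square: 8.53/2 → 4, 2.35/1 → 2; chars 42.

EB42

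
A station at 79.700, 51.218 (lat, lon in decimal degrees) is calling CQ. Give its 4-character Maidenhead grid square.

LQ59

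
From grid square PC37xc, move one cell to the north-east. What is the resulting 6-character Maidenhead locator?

PC47ad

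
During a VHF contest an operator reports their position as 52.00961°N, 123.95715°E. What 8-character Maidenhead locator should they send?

Offset from 180°W / 90°S: lon 303.95715°, lat 142.00961°.
Field: lon ⌊303.95715/20⌋ = 15 → P; lat ⌊142.00961/10⌋ = 14 → O.
Square: lon ⌊3.95715/2⌋ = 1; lat ⌊2.00961/1⌋ = 2.
Subsquare: lon ⌊1.95715/0.0833333⌋ = 23 → x; lat ⌊0.00961/0.0416667⌋ = 0 → a.
Extended square: lon ⌊0.04048/0.00833333⌋ = 4; lat ⌊0.00961/0.00416667⌋ = 2.

PO12xa42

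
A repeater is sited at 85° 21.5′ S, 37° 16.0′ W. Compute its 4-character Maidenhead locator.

Shift to the Maidenhead origin (180°W, 90°S): lon 142.73, lat 4.64.
Field (20°×10°, letters A–R): lon ⌊142.73/20⌋ = 7 → H; lat ⌊4.64/10⌋ = 0 → A.
Square (2°×1°, digits 0–9): lon ⌊2.73/2⌋ = 1; lat ⌊4.64/1⌋ = 4.

HA14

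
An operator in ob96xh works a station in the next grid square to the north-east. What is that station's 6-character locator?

Longitude subsquare x = 23; +1 → 24, wraps to 0 = a, carry into square.
Longitude square 9; +1 → 10, wraps to 0, carry into field.
Longitude field O = 14; +1 → 15 = P.
Latitude subsquare h = 7; +1 → 8 = i.

PB06ai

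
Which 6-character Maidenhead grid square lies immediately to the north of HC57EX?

Latitude subsquare x = 23; +1 → 24, wraps to 0 = a, carry into square.
Latitude square 7; +1 → 8.
The longitude characters are unchanged.

HC58ea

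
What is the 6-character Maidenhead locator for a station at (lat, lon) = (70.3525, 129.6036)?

PQ40ti

Add 180° to longitude and 90° to latitude: 309.6036, 160.3525.
Field: lon ⌊309.6036/20⌋ = 15 → P; lat ⌊160.3525/10⌋ = 16 → Q.
Square: lon ⌊9.6036/2⌋ = 4; lat ⌊0.3525/1⌋ = 0.
Subsquare: lon ⌊1.6036/0.0833333⌋ = 19 → t; lat ⌊0.3525/0.0416667⌋ = 8 → i.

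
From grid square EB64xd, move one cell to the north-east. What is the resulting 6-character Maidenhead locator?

Longitude subsquare x = 23; +1 → 24, wraps to 0 = a, carry into square.
Longitude square 6; +1 → 7.
Latitude subsquare d = 3; +1 → 4 = e.

EB74ae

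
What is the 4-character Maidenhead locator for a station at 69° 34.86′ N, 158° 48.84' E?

QP99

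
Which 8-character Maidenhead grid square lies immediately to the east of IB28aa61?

Longitude extended square 6; +1 → 7.
The latitude characters are unchanged.

IB28aa71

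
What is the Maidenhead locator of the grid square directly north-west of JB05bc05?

JB05ac96

Longitude extended square 0; −1 → -1, wraps to 9, carry into subsquare.
Longitude subsquare b = 1; −1 → 0 = a.
Latitude extended square 5; +1 → 6.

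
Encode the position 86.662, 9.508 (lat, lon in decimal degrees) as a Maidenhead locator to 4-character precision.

Offset from 180°W / 90°S: lon 189.51°, lat 176.66°.
Field: lon ⌊189.51/20⌋ = 9 → J; lat ⌊176.66/10⌋ = 17 → R.
Square: lon ⌊9.51/2⌋ = 4; lat ⌊6.66/1⌋ = 6.

JR46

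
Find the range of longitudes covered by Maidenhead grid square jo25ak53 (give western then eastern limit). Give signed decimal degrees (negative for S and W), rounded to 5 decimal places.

4.04167, 4.05000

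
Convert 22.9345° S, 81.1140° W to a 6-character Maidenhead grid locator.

EG97kb

Add 180° to longitude and 90° to latitude: 98.8860, 67.0655.
Field: 98.8860/20 → 4 → E, 67.0655/10 → 6 → G; chars EG.
Square: 18.8860/2 → 9, 7.0655/1 → 7; chars 97.
Subsquare: 0.8860/0.0833333 → 10 → k, 0.0655/0.0416667 → 1 → b; chars kb.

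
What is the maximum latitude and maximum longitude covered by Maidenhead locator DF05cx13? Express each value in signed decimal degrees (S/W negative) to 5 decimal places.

-34.02500, -119.81667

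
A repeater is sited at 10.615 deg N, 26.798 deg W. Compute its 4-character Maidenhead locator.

Add 180° to longitude and 90° to latitude: 153.20, 100.61.
Field: lon ⌊153.20/20⌋ = 7 → H; lat ⌊100.61/10⌋ = 10 → K.
Square: lon ⌊13.20/2⌋ = 6; lat ⌊0.61/1⌋ = 0.

HK60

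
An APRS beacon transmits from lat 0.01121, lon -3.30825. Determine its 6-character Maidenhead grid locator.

IJ80ia

Offset from 180°W / 90°S: lon 176.6918°, lat 90.0112°.
Field: lon ⌊176.6918/20⌋ = 8 → I; lat ⌊90.0112/10⌋ = 9 → J.
Square: lon ⌊16.6918/2⌋ = 8; lat ⌊0.0112/1⌋ = 0.
Subsquare: lon ⌊0.6918/0.0833333⌋ = 8 → i; lat ⌊0.0112/0.0416667⌋ = 0 → a.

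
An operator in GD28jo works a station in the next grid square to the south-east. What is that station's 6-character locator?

GD28kn

Longitude subsquare j = 9; +1 → 10 = k.
Latitude subsquare o = 14; −1 → 13 = n.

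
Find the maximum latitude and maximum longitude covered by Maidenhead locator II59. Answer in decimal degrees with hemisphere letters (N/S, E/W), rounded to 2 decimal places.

Field I=8, I=8: +8·20° lon, +8·10° lat → SW at lon -20°, lat -10°.
Square 5, 9: +5·2° lon, +9·1° lat → SW at lon -10°, lat -1°.
Cell spans 2° lon × 1° lat. NE corner is SW corner plus one full cell.
latitude 0.00° N, longitude 8.00° W.

0.00° N, 8.00° W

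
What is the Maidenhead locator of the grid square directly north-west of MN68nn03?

MN68mn94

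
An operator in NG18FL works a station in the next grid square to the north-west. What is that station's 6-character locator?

Longitude subsquare f = 5; −1 → 4 = e.
Latitude subsquare l = 11; +1 → 12 = m.

NG18em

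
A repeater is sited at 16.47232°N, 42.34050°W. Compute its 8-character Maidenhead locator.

Shift to the Maidenhead origin (180°W, 90°S): lon 137.65950, lat 106.47232.
Field: lon ⌊137.65950/20⌋ = 6 → G; lat ⌊106.47232/10⌋ = 10 → K.
Square: lon ⌊17.65950/2⌋ = 8; lat ⌊6.47232/1⌋ = 6.
Subsquare: lon ⌊1.65950/0.0833333⌋ = 19 → t; lat ⌊0.47232/0.0416667⌋ = 11 → l.
Extended square: lon ⌊0.07617/0.00833333⌋ = 9; lat ⌊0.01399/0.00416667⌋ = 3.

GK86tl93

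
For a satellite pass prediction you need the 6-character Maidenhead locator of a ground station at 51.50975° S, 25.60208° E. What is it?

KD28tl

Add 180° to longitude and 90° to latitude: 205.6021, 38.4903.
Field (20°×10°, letters A–R): lon ⌊205.6021/20⌋ = 10 → K; lat ⌊38.4903/10⌋ = 3 → D.
Square (2°×1°, digits 0–9): lon ⌊5.6021/2⌋ = 2; lat ⌊8.4903/1⌋ = 8.
Subsquare (5′×2.5′, letters a–x): lon ⌊1.6021/0.0833333⌋ = 19 → t; lat ⌊0.4903/0.0416667⌋ = 11 → l.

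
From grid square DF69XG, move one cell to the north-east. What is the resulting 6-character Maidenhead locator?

DF79ah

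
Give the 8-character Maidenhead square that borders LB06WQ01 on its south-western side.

LB06vq90

Longitude extended square 0; −1 → -1, wraps to 9, carry into subsquare.
Longitude subsquare w = 22; −1 → 21 = v.
Latitude extended square 1; −1 → 0.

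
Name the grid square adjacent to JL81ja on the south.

JL80jx

Latitude subsquare a = 0; −1 → -1, wraps to 23 = x, carry into square.
Latitude square 1; −1 → 0.
The longitude characters are unchanged.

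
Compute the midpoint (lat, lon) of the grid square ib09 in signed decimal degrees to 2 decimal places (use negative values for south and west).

Field I=8, B=1: +8·20° lon, +1·10° lat → SW at lon -20°, lat -80°.
Square 0, 9: +0·2° lon, +9·1° lat → SW at lon -20°, lat -71°.
Cell spans 2° lon × 1° lat. Centre is SW corner plus half of each.
latitude -70.50, longitude -19.00.

-70.50, -19.00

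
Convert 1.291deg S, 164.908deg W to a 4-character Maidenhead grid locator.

AI78

Offset from 180°W / 90°S: lon 15.09°, lat 88.71°.
Field: lon ⌊15.09/20⌋ = 0 → A; lat ⌊88.71/10⌋ = 8 → I.
Square: lon ⌊15.09/2⌋ = 7; lat ⌊8.71/1⌋ = 8.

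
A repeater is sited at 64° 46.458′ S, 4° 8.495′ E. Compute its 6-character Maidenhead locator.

Shift to the Maidenhead origin (180°W, 90°S): lon 184.1416, lat 25.2257.
Field: lon ⌊184.1416/20⌋ = 9 → J; lat ⌊25.2257/10⌋ = 2 → C.
Square: lon ⌊4.1416/2⌋ = 2; lat ⌊5.2257/1⌋ = 5.
Subsquare: lon ⌊0.1416/0.0833333⌋ = 1 → b; lat ⌊0.2257/0.0416667⌋ = 5 → f.

JC25bf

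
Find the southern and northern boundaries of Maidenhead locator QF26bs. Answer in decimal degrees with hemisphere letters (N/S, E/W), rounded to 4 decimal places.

33.2500° S, 33.2083° S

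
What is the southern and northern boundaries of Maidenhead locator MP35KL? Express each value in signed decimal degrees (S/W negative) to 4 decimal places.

65.4583, 65.5000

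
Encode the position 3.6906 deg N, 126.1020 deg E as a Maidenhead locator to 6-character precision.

PJ33bq

Add 180° to longitude and 90° to latitude: 306.1020, 93.6906.
Field (20°×10°, letters A–R): lon ⌊306.1020/20⌋ = 15 → P; lat ⌊93.6906/10⌋ = 9 → J.
Square (2°×1°, digits 0–9): lon ⌊6.1020/2⌋ = 3; lat ⌊3.6906/1⌋ = 3.
Subsquare (5′×2.5′, letters a–x): lon ⌊0.1020/0.0833333⌋ = 1 → b; lat ⌊0.6906/0.0416667⌋ = 16 → q.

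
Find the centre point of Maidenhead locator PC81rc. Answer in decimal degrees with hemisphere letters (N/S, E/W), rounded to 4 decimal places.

68.8958° S, 137.4583° E

Field P=15, C=2: +15·20° lon, +2·10° lat → SW at lon 120°, lat -70°.
Square 8, 1: +8·2° lon, +1·1° lat → SW at lon 136°, lat -69°.
Subsquare r=17, c=2: +17·0.0833333° lon, +2·0.0416667° lat → SW at lon 137.417°, lat -68.9167°.
Cell spans 0.0833333° lon × 0.0416667° lat. Centre is SW corner plus half of each.
latitude 68.8958° S, longitude 137.4583° E.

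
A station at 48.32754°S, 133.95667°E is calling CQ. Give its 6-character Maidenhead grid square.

PE61xq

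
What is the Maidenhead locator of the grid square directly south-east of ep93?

Longitude square 9; +1 → 10, wraps to 0, carry into field.
Longitude field E = 4; +1 → 5 = F.
Latitude square 3; −1 → 2.

FP02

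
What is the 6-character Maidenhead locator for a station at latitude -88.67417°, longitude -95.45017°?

EA21gh

Offset from 180°W / 90°S: lon 84.5498°, lat 1.3258°.
Field (20°×10°, letters A–R): 84.5498/20 → 4 → E, 1.3258/10 → 0 → A; chars EA.
Square (2°×1°, digits 0–9): 4.5498/2 → 2, 1.3258/1 → 1; chars 21.
Subsquare (5′×2.5′, letters a–x): 0.5498/0.0833333 → 6 → g, 0.3258/0.0416667 → 7 → h; chars gh.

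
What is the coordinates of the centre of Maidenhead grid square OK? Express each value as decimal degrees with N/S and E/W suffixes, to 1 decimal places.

15.0° N, 110.0° E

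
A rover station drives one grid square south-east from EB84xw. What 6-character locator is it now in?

Longitude subsquare x = 23; +1 → 24, wraps to 0 = a, carry into square.
Longitude square 8; +1 → 9.
Latitude subsquare w = 22; −1 → 21 = v.

EB94av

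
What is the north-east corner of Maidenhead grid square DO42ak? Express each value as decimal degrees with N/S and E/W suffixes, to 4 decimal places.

Field D=3, O=14: +3·20° lon, +14·10° lat → SW at lon -120°, lat 50°.
Square 4, 2: +4·2° lon, +2·1° lat → SW at lon -112°, lat 52°.
Subsquare a=0, k=10: +0·0.0833333° lon, +10·0.0416667° lat → SW at lon -112°, lat 52.4167°.
Cell spans 0.0833333° lon × 0.0416667° lat. NE corner is SW corner plus one full cell.
latitude 52.4583° N, longitude 111.9167° W.

52.4583° N, 111.9167° W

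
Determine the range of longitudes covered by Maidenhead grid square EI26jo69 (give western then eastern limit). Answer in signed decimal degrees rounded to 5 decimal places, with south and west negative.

-95.20000, -95.19167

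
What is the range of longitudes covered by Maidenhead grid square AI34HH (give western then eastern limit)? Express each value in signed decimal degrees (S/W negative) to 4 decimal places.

Field A=0, I=8: +0·20° lon, +8·10° lat → SW at lon -180°, lat -10°.
Square 3, 4: +3·2° lon, +4·1° lat → SW at lon -174°, lat -6°.
Subsquare h=7, h=7: +7·0.0833333° lon, +7·0.0416667° lat → SW at lon -173.417°, lat -5.70833°.
Cell spans 0.0833333° lon × 0.0416667° lat.
west -173.4167, east -173.3333.

-173.4167, -173.3333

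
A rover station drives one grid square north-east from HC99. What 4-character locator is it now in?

ID00

Longitude square 9; +1 → 10, wraps to 0, carry into field.
Longitude field H = 7; +1 → 8 = I.
Latitude square 9; +1 → 10, wraps to 0, carry into field.
Latitude field C = 2; +1 → 3 = D.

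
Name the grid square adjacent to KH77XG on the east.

Longitude subsquare x = 23; +1 → 24, wraps to 0 = a, carry into square.
Longitude square 7; +1 → 8.
The latitude characters are unchanged.

KH87ag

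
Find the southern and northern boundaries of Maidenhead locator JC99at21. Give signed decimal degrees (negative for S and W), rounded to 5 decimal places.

-60.20417, -60.20000

Field J=9, C=2: +9·20° lon, +2·10° lat → SW at lon 0°, lat -70°.
Square 9, 9: +9·2° lon, +9·1° lat → SW at lon 18°, lat -61°.
Subsquare a=0, t=19: +0·0.0833333° lon, +19·0.0416667° lat → SW at lon 18°, lat -60.2083°.
Extended square 2, 1: +2·0.00833333° lon, +1·0.00416667° lat → SW at lon 18.0167°, lat -60.2042°.
Cell spans 0.00833333° lon × 0.00416667° lat.
south -60.20417, north -60.20000.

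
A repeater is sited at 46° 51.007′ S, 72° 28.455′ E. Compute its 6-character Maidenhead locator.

Shift to the Maidenhead origin (180°W, 90°S): lon 252.4742, lat 43.1499.
Field (20°×10°, letters A–R): 252.4742/20 → 12 → M, 43.1499/10 → 4 → E; chars ME.
Square (2°×1°, digits 0–9): 12.4742/2 → 6, 3.1499/1 → 3; chars 63.
Subsquare (5′×2.5′, letters a–x): 0.4742/0.0833333 → 5 → f, 0.1499/0.0416667 → 3 → d; chars fd.

ME63fd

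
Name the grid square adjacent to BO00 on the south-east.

BN19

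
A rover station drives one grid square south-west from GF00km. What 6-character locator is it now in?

Longitude subsquare k = 10; −1 → 9 = j.
Latitude subsquare m = 12; −1 → 11 = l.

GF00jl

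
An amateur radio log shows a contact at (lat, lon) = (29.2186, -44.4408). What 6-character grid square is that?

Shift to the Maidenhead origin (180°W, 90°S): lon 135.5592, lat 119.2186.
Field: lon ⌊135.5592/20⌋ = 6 → G; lat ⌊119.2186/10⌋ = 11 → L.
Square: lon ⌊15.5592/2⌋ = 7; lat ⌊9.2186/1⌋ = 9.
Subsquare: lon ⌊1.5592/0.0833333⌋ = 18 → s; lat ⌊0.2186/0.0416667⌋ = 5 → f.

GL79sf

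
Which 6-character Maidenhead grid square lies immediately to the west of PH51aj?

PH41xj

Longitude subsquare a = 0; −1 → -1, wraps to 23 = x, carry into square.
Longitude square 5; −1 → 4.
The latitude characters are unchanged.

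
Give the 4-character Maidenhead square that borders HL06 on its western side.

Longitude square 0; −1 → -1, wraps to 9, carry into field.
Longitude field H = 7; −1 → 6 = G.
The latitude characters are unchanged.

GL96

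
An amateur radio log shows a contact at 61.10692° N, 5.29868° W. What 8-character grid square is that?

Shift to the Maidenhead origin (180°W, 90°S): lon 174.70132, lat 151.10692.
Field: 174.70132/20 → 8 → I, 151.10692/10 → 15 → P; chars IP.
Square: 14.70132/2 → 7, 1.10692/1 → 1; chars 71.
Subsquare: 0.70132/0.0833333 → 8 → i, 0.10692/0.0416667 → 2 → c; chars ic.
Extended square: 0.03465/0.00833333 → 4, 0.02359/0.00416667 → 5; chars 45.

IP71ic45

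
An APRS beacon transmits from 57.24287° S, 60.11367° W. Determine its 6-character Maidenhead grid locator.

FD92ws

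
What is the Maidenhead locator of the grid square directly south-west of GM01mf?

Longitude subsquare m = 12; −1 → 11 = l.
Latitude subsquare f = 5; −1 → 4 = e.

GM01le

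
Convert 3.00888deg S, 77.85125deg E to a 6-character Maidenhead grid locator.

MI86wx

Add 180° to longitude and 90° to latitude: 257.8512, 86.9911.
Field: 257.8512/20 → 12 → M, 86.9911/10 → 8 → I; chars MI.
Square: 17.8512/2 → 8, 6.9911/1 → 6; chars 86.
Subsquare: 1.8512/0.0833333 → 22 → w, 0.9911/0.0416667 → 23 → x; chars wx.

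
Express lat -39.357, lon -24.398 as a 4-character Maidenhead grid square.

Offset from 180°W / 90°S: lon 155.60°, lat 50.64°.
Field: 155.60/20 → 7 → H, 50.64/10 → 5 → F; chars HF.
Square: 15.60/2 → 7, 0.64/1 → 0; chars 70.

HF70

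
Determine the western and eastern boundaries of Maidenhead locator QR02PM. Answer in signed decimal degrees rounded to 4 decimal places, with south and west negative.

141.2500, 141.3333

Field Q=16, R=17: +16·20° lon, +17·10° lat → SW at lon 140°, lat 80°.
Square 0, 2: +0·2° lon, +2·1° lat → SW at lon 140°, lat 82°.
Subsquare p=15, m=12: +15·0.0833333° lon, +12·0.0416667° lat → SW at lon 141.25°, lat 82.5°.
Cell spans 0.0833333° lon × 0.0416667° lat.
west 141.2500, east 141.3333.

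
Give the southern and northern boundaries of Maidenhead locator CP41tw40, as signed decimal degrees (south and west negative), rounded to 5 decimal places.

Field C=2, P=15: +2·20° lon, +15·10° lat → SW at lon -140°, lat 60°.
Square 4, 1: +4·2° lon, +1·1° lat → SW at lon -132°, lat 61°.
Subsquare t=19, w=22: +19·0.0833333° lon, +22·0.0416667° lat → SW at lon -130.417°, lat 61.9167°.
Extended square 4, 0: +4·0.00833333° lon, +0·0.00416667° lat → SW at lon -130.383°, lat 61.9167°.
Cell spans 0.00833333° lon × 0.00416667° lat.
south 61.91667, north 61.92083.

61.91667, 61.92083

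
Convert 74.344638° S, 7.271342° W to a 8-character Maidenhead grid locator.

IB65ip77

Offset from 180°W / 90°S: lon 172.72866°, lat 15.65536°.
Field: 172.72866/20 → 8 → I, 15.65536/10 → 1 → B; chars IB.
Square: 12.72866/2 → 6, 5.65536/1 → 5; chars 65.
Subsquare: 0.72866/0.0833333 → 8 → i, 0.65536/0.0416667 → 15 → p; chars ip.
Extended square: 0.06199/0.00833333 → 7, 0.03036/0.00416667 → 7; chars 77.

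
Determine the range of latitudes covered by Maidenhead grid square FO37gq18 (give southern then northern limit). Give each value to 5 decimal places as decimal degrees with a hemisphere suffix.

57.70000° N, 57.70417° N

Field F=5, O=14: +5·20° lon, +14·10° lat → SW at lon -80°, lat 50°.
Square 3, 7: +3·2° lon, +7·1° lat → SW at lon -74°, lat 57°.
Subsquare g=6, q=16: +6·0.0833333° lon, +16·0.0416667° lat → SW at lon -73.5°, lat 57.6667°.
Extended square 1, 8: +1·0.00833333° lon, +8·0.00416667° lat → SW at lon -73.4917°, lat 57.7°.
Cell spans 0.00833333° lon × 0.00416667° lat.
south 57.70000° N, north 57.70417° N.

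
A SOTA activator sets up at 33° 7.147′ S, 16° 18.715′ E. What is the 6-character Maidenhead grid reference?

Shift to the Maidenhead origin (180°W, 90°S): lon 196.3119, lat 56.8809.
Field: lon ⌊196.3119/20⌋ = 9 → J; lat ⌊56.8809/10⌋ = 5 → F.
Square: lon ⌊16.3119/2⌋ = 8; lat ⌊6.8809/1⌋ = 6.
Subsquare: lon ⌊0.3119/0.0833333⌋ = 3 → d; lat ⌊0.8809/0.0416667⌋ = 21 → v.

JF86dv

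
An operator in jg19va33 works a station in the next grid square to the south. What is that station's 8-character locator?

JG19va32

Latitude extended square 3; −1 → 2.
The longitude characters are unchanged.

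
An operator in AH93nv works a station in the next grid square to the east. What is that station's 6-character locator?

AH93ov

Longitude subsquare n = 13; +1 → 14 = o.
The latitude characters are unchanged.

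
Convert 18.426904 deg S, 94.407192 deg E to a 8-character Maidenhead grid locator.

Offset from 180°W / 90°S: lon 274.40719°, lat 71.57310°.
Field: lon ⌊274.40719/20⌋ = 13 → N; lat ⌊71.57310/10⌋ = 7 → H.
Square: lon ⌊14.40719/2⌋ = 7; lat ⌊1.57310/1⌋ = 1.
Subsquare: lon ⌊0.40719/0.0833333⌋ = 4 → e; lat ⌊0.57310/0.0416667⌋ = 13 → n.
Extended square: lon ⌊0.07386/0.00833333⌋ = 8; lat ⌊0.03143/0.00416667⌋ = 7.

NH71en87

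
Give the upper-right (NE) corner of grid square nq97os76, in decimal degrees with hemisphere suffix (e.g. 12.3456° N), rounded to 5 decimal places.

77.77917° N, 99.23333° E

Field N=13, Q=16: +13·20° lon, +16·10° lat → SW at lon 80°, lat 70°.
Square 9, 7: +9·2° lon, +7·1° lat → SW at lon 98°, lat 77°.
Subsquare o=14, s=18: +14·0.0833333° lon, +18·0.0416667° lat → SW at lon 99.1667°, lat 77.75°.
Extended square 7, 6: +7·0.00833333° lon, +6·0.00416667° lat → SW at lon 99.225°, lat 77.775°.
Cell spans 0.00833333° lon × 0.00416667° lat. NE corner is SW corner plus one full cell.
latitude 77.77917° N, longitude 99.23333° E.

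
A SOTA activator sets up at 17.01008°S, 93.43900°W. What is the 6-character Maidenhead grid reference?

EH32gx

Shift to the Maidenhead origin (180°W, 90°S): lon 86.5610, lat 72.9899.
Field: 86.5610/20 → 4 → E, 72.9899/10 → 7 → H; chars EH.
Square: 6.5610/2 → 3, 2.9899/1 → 2; chars 32.
Subsquare: 0.5610/0.0833333 → 6 → g, 0.9899/0.0416667 → 23 → x; chars gx.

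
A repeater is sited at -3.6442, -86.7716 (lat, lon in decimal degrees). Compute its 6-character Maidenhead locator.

Offset from 180°W / 90°S: lon 93.2284°, lat 86.3558°.
Field (20°×10°, letters A–R): lon ⌊93.2284/20⌋ = 4 → E; lat ⌊86.3558/10⌋ = 8 → I.
Square (2°×1°, digits 0–9): lon ⌊13.2284/2⌋ = 6; lat ⌊6.3558/1⌋ = 6.
Subsquare (5′×2.5′, letters a–x): lon ⌊1.2284/0.0833333⌋ = 14 → o; lat ⌊0.3558/0.0416667⌋ = 8 → i.

EI66oi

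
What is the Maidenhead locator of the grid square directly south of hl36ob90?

HL36oa99

Latitude extended square 0; −1 → -1, wraps to 9, carry into subsquare.
Latitude subsquare b = 1; −1 → 0 = a.
The longitude characters are unchanged.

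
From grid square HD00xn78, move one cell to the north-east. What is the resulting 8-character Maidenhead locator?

HD00xn89

Longitude extended square 7; +1 → 8.
Latitude extended square 8; +1 → 9.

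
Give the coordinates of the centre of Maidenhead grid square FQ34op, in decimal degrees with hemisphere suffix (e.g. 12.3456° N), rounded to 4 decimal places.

Field F=5, Q=16: +5·20° lon, +16·10° lat → SW at lon -80°, lat 70°.
Square 3, 4: +3·2° lon, +4·1° lat → SW at lon -74°, lat 74°.
Subsquare o=14, p=15: +14·0.0833333° lon, +15·0.0416667° lat → SW at lon -72.8333°, lat 74.625°.
Cell spans 0.0833333° lon × 0.0416667° lat. Centre is SW corner plus half of each.
latitude 74.6458° N, longitude 72.7917° W.

74.6458° N, 72.7917° W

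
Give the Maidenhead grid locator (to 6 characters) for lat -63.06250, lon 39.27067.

Offset from 180°W / 90°S: lon 219.2707°, lat 26.9375°.
Field (20°×10°, letters A–R): 219.2707/20 → 10 → K, 26.9375/10 → 2 → C; chars KC.
Square (2°×1°, digits 0–9): 19.2707/2 → 9, 6.9375/1 → 6; chars 96.
Subsquare (5′×2.5′, letters a–x): 1.2707/0.0833333 → 15 → p, 0.9375/0.0416667 → 22 → w; chars pw.

KC96pw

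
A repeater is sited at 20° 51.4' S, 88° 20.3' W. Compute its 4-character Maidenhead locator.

EG59

Offset from 180°W / 90°S: lon 91.66°, lat 69.14°.
Field: 91.66/20 → 4 → E, 69.14/10 → 6 → G; chars EG.
Square: 11.66/2 → 5, 9.14/1 → 9; chars 59.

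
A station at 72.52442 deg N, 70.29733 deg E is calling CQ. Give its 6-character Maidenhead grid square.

Shift to the Maidenhead origin (180°W, 90°S): lon 250.2973, lat 162.5244.
Field: 250.2973/20 → 12 → M, 162.5244/10 → 16 → Q; chars MQ.
Square: 10.2973/2 → 5, 2.5244/1 → 2; chars 52.
Subsquare: 0.2973/0.0833333 → 3 → d, 0.5244/0.0416667 → 12 → m; chars dm.

MQ52dm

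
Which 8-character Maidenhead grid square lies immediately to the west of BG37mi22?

BG37mi12

Longitude extended square 2; −1 → 1.
The latitude characters are unchanged.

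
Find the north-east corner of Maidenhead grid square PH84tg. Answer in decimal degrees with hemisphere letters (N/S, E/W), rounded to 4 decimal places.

15.7083° S, 137.6667° E

Field P=15, H=7: +15·20° lon, +7·10° lat → SW at lon 120°, lat -20°.
Square 8, 4: +8·2° lon, +4·1° lat → SW at lon 136°, lat -16°.
Subsquare t=19, g=6: +19·0.0833333° lon, +6·0.0416667° lat → SW at lon 137.583°, lat -15.75°.
Cell spans 0.0833333° lon × 0.0416667° lat. NE corner is SW corner plus one full cell.
latitude 15.7083° S, longitude 137.6667° E.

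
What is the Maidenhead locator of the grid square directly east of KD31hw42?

Longitude extended square 4; +1 → 5.
The latitude characters are unchanged.

KD31hw52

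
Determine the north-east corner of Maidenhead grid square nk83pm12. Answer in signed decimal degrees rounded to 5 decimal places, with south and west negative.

13.51250, 97.26667

Field N=13, K=10: +13·20° lon, +10·10° lat → SW at lon 80°, lat 10°.
Square 8, 3: +8·2° lon, +3·1° lat → SW at lon 96°, lat 13°.
Subsquare p=15, m=12: +15·0.0833333° lon, +12·0.0416667° lat → SW at lon 97.25°, lat 13.5°.
Extended square 1, 2: +1·0.00833333° lon, +2·0.00416667° lat → SW at lon 97.2583°, lat 13.5083°.
Cell spans 0.00833333° lon × 0.00416667° lat. NE corner is SW corner plus one full cell.
latitude 13.51250, longitude 97.26667.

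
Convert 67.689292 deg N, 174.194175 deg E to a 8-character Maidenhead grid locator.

Add 180° to longitude and 90° to latitude: 354.19417, 157.68929.
Field (20°×10°, letters A–R): 354.19417/20 → 17 → R, 157.68929/10 → 15 → P; chars RP.
Square (2°×1°, digits 0–9): 14.19417/2 → 7, 7.68929/1 → 7; chars 77.
Subsquare (5′×2.5′, letters a–x): 0.19417/0.0833333 → 2 → c, 0.68929/0.0416667 → 16 → q; chars cq.
Extended square (30″×15″, digits 0–9): 0.02751/0.00833333 → 3, 0.02263/0.00416667 → 5; chars 35.

RP77cq35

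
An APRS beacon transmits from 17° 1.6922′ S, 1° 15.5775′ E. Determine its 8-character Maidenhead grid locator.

JH02px13

Shift to the Maidenhead origin (180°W, 90°S): lon 181.25962, lat 72.97180.
Field: 181.25962/20 → 9 → J, 72.97180/10 → 7 → H; chars JH.
Square: 1.25962/2 → 0, 2.97180/1 → 2; chars 02.
Subsquare: 1.25962/0.0833333 → 15 → p, 0.97180/0.0416667 → 23 → x; chars px.
Extended square: 0.00962/0.00833333 → 1, 0.01346/0.00416667 → 3; chars 13.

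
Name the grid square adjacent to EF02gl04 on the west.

Longitude extended square 0; −1 → -1, wraps to 9, carry into subsquare.
Longitude subsquare g = 6; −1 → 5 = f.
The latitude characters are unchanged.

EF02fl94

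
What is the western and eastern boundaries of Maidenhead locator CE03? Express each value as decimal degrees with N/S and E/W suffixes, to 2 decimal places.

Field C=2, E=4: +2·20° lon, +4·10° lat → SW at lon -140°, lat -50°.
Square 0, 3: +0·2° lon, +3·1° lat → SW at lon -140°, lat -47°.
Cell spans 2° lon × 1° lat.
west 140.00° W, east 138.00° W.

140.00° W, 138.00° W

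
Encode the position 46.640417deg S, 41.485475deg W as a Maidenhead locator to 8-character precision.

GE93gi16

Add 180° to longitude and 90° to latitude: 138.51452, 43.35958.
Field: 138.51452/20 → 6 → G, 43.35958/10 → 4 → E; chars GE.
Square: 18.51452/2 → 9, 3.35958/1 → 3; chars 93.
Subsquare: 0.51452/0.0833333 → 6 → g, 0.35958/0.0416667 → 8 → i; chars gi.
Extended square: 0.01452/0.00833333 → 1, 0.02625/0.00416667 → 6; chars 16.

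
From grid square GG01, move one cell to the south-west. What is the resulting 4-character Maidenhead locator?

FG90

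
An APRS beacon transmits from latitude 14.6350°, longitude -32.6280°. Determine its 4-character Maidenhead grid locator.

Shift to the Maidenhead origin (180°W, 90°S): lon 147.37, lat 104.64.
Field: lon ⌊147.37/20⌋ = 7 → H; lat ⌊104.64/10⌋ = 10 → K.
Square: lon ⌊7.37/2⌋ = 3; lat ⌊4.64/1⌋ = 4.

HK34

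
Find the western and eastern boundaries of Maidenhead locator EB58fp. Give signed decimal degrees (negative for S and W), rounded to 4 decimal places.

Field E=4, B=1: +4·20° lon, +1·10° lat → SW at lon -100°, lat -80°.
Square 5, 8: +5·2° lon, +8·1° lat → SW at lon -90°, lat -72°.
Subsquare f=5, p=15: +5·0.0833333° lon, +15·0.0416667° lat → SW at lon -89.5833°, lat -71.375°.
Cell spans 0.0833333° lon × 0.0416667° lat.
west -89.5833, east -89.5000.

-89.5833, -89.5000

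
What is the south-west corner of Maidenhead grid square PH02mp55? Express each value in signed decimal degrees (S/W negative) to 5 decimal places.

-17.35417, 121.04167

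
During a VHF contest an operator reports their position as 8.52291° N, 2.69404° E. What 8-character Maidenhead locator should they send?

Shift to the Maidenhead origin (180°W, 90°S): lon 182.69404, lat 98.52291.
Field: 182.69404/20 → 9 → J, 98.52291/10 → 9 → J; chars JJ.
Square: 2.69404/2 → 1, 8.52291/1 → 8; chars 18.
Subsquare: 0.69404/0.0833333 → 8 → i, 0.52291/0.0416667 → 12 → m; chars im.
Extended square: 0.02737/0.00833333 → 3, 0.02291/0.00416667 → 5; chars 35.

JJ18im35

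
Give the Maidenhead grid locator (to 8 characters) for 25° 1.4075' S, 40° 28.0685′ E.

LG04fx64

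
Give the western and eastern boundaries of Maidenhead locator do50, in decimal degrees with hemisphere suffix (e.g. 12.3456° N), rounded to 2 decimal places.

Field D=3, O=14: +3·20° lon, +14·10° lat → SW at lon -120°, lat 50°.
Square 5, 0: +5·2° lon, +0·1° lat → SW at lon -110°, lat 50°.
Cell spans 2° lon × 1° lat.
west 110.00° W, east 108.00° W.

110.00° W, 108.00° W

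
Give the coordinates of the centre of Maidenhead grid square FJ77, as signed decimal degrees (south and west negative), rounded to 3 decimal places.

7.500, -65.000

Field F=5, J=9: +5·20° lon, +9·10° lat → SW at lon -80°, lat 0°.
Square 7, 7: +7·2° lon, +7·1° lat → SW at lon -66°, lat 7°.
Cell spans 2° lon × 1° lat. Centre is SW corner plus half of each.
latitude 7.500, longitude -65.000.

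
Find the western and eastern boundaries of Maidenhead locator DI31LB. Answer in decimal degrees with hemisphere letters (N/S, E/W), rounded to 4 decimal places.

113.0833° W, 113.0000° W

Field D=3, I=8: +3·20° lon, +8·10° lat → SW at lon -120°, lat -10°.
Square 3, 1: +3·2° lon, +1·1° lat → SW at lon -114°, lat -9°.
Subsquare l=11, b=1: +11·0.0833333° lon, +1·0.0416667° lat → SW at lon -113.083°, lat -8.95833°.
Cell spans 0.0833333° lon × 0.0416667° lat.
west 113.0833° W, east 113.0000° W.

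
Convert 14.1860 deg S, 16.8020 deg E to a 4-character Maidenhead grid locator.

Add 180° to longitude and 90° to latitude: 196.80, 75.81.
Field (20°×10°, letters A–R): lon ⌊196.80/20⌋ = 9 → J; lat ⌊75.81/10⌋ = 7 → H.
Square (2°×1°, digits 0–9): lon ⌊16.80/2⌋ = 8; lat ⌊5.81/1⌋ = 5.

JH85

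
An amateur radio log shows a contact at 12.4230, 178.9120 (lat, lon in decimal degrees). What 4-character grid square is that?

Add 180° to longitude and 90° to latitude: 358.91, 102.42.
Field: 358.91/20 → 17 → R, 102.42/10 → 10 → K; chars RK.
Square: 18.91/2 → 9, 2.42/1 → 2; chars 92.

RK92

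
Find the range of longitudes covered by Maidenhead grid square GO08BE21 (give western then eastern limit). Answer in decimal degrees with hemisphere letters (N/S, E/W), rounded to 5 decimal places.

59.90000° W, 59.89167° W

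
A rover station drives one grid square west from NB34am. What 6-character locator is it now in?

NB24xm

Longitude subsquare a = 0; −1 → -1, wraps to 23 = x, carry into square.
Longitude square 3; −1 → 2.
The latitude characters are unchanged.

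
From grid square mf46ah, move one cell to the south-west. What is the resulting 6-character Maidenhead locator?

Longitude subsquare a = 0; −1 → -1, wraps to 23 = x, carry into square.
Longitude square 4; −1 → 3.
Latitude subsquare h = 7; −1 → 6 = g.

MF36xg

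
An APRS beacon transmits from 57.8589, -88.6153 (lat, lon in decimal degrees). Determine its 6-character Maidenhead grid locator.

Shift to the Maidenhead origin (180°W, 90°S): lon 91.3847, lat 147.8589.
Field (20°×10°, letters A–R): 91.3847/20 → 4 → E, 147.8589/10 → 14 → O; chars EO.
Square (2°×1°, digits 0–9): 11.3847/2 → 5, 7.8589/1 → 7; chars 57.
Subsquare (5′×2.5′, letters a–x): 1.3847/0.0833333 → 16 → q, 0.8589/0.0416667 → 20 → u; chars qu.

EO57qu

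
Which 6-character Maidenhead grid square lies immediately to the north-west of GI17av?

GI07xw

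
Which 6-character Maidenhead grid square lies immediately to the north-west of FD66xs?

FD66wt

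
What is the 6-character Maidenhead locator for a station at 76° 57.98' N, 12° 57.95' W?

Shift to the Maidenhead origin (180°W, 90°S): lon 167.0342, lat 166.9663.
Field (20°×10°, letters A–R): lon ⌊167.0342/20⌋ = 8 → I; lat ⌊166.9663/10⌋ = 16 → Q.
Square (2°×1°, digits 0–9): lon ⌊7.0342/2⌋ = 3; lat ⌊6.9663/1⌋ = 6.
Subsquare (5′×2.5′, letters a–x): lon ⌊1.0342/0.0833333⌋ = 12 → m; lat ⌊0.9663/0.0416667⌋ = 23 → x.

IQ36mx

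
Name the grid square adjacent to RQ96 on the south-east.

AQ05

Longitude square 9; +1 → 10, wraps to 0, carry into field.
Longitude field R = 17; +1 → 18, wraps to 0 = A, wrapping around the antimeridian.
Latitude square 6; −1 → 5.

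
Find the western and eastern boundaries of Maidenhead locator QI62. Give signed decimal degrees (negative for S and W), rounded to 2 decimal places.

Field Q=16, I=8: +16·20° lon, +8·10° lat → SW at lon 140°, lat -10°.
Square 6, 2: +6·2° lon, +2·1° lat → SW at lon 152°, lat -8°.
Cell spans 2° lon × 1° lat.
west 152.00, east 154.00.

152.00, 154.00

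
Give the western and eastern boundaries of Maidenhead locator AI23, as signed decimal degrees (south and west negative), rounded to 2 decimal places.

Field A=0, I=8: +0·20° lon, +8·10° lat → SW at lon -180°, lat -10°.
Square 2, 3: +2·2° lon, +3·1° lat → SW at lon -176°, lat -7°.
Cell spans 2° lon × 1° lat.
west -176.00, east -174.00.

-176.00, -174.00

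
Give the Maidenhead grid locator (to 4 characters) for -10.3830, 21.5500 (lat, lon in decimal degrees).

Add 180° to longitude and 90° to latitude: 201.55, 79.62.
Field (20°×10°, letters A–R): lon ⌊201.55/20⌋ = 10 → K; lat ⌊79.62/10⌋ = 7 → H.
Square (2°×1°, digits 0–9): lon ⌊1.55/2⌋ = 0; lat ⌊9.62/1⌋ = 9.

KH09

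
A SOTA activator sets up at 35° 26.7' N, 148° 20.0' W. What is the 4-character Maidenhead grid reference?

BM55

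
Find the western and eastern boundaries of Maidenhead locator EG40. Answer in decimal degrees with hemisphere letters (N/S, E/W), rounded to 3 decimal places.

Field E=4, G=6: +4·20° lon, +6·10° lat → SW at lon -100°, lat -30°.
Square 4, 0: +4·2° lon, +0·1° lat → SW at lon -92°, lat -30°.
Cell spans 2° lon × 1° lat.
west 92.000° W, east 90.000° W.

92.000° W, 90.000° W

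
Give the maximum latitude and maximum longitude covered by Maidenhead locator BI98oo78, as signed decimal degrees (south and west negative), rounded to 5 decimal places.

-1.37917, -140.76667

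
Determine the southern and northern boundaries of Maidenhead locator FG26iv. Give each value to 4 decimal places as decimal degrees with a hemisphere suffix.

23.1250° S, 23.0833° S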